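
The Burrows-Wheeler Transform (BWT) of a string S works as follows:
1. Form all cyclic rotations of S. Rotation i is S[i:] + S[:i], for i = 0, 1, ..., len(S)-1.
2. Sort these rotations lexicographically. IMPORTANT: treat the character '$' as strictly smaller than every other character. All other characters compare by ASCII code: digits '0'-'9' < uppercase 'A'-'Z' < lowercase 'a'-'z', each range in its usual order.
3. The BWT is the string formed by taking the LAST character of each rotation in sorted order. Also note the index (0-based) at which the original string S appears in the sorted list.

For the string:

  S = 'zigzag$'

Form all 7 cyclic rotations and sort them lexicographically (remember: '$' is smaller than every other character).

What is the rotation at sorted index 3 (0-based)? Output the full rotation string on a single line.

All 7 rotations (rotation i = S[i:]+S[:i]):
  rot[0] = zigzag$
  rot[1] = igzag$z
  rot[2] = gzag$zi
  rot[3] = zag$zig
  rot[4] = ag$zigz
  rot[5] = g$zigza
  rot[6] = $zigzag
Sorted (with $ < everything):
  sorted[0] = $zigzag
  sorted[1] = ag$zigz
  sorted[2] = g$zigza
  sorted[3] = gzag$zi
  sorted[4] = igzag$z
  sorted[5] = zag$zig
  sorted[6] = zigzag$
sorted[3] = gzag$zi

Answer: gzag$zi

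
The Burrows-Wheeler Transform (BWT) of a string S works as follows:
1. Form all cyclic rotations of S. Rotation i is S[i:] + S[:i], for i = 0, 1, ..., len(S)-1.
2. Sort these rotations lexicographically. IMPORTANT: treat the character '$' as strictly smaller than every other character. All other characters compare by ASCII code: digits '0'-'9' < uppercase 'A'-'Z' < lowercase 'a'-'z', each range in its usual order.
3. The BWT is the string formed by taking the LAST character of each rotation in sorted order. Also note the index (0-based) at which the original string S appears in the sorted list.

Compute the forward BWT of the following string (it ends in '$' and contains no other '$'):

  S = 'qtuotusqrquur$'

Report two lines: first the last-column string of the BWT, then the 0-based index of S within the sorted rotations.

Answer: rus$ruquqotutq
3

Derivation:
All 14 rotations (rotation i = S[i:]+S[:i]):
  rot[0] = qtuotusqrquur$
  rot[1] = tuotusqrquur$q
  rot[2] = uotusqrquur$qt
  rot[3] = otusqrquur$qtu
  rot[4] = tusqrquur$qtuo
  rot[5] = usqrquur$qtuot
  rot[6] = sqrquur$qtuotu
  rot[7] = qrquur$qtuotus
  rot[8] = rquur$qtuotusq
  rot[9] = quur$qtuotusqr
  rot[10] = uur$qtuotusqrq
  rot[11] = ur$qtuotusqrqu
  rot[12] = r$qtuotusqrquu
  rot[13] = $qtuotusqrquur
Sorted (with $ < everything):
  sorted[0] = $qtuotusqrquur  (last char: 'r')
  sorted[1] = otusqrquur$qtu  (last char: 'u')
  sorted[2] = qrquur$qtuotus  (last char: 's')
  sorted[3] = qtuotusqrquur$  (last char: '$')
  sorted[4] = quur$qtuotusqr  (last char: 'r')
  sorted[5] = r$qtuotusqrquu  (last char: 'u')
  sorted[6] = rquur$qtuotusq  (last char: 'q')
  sorted[7] = sqrquur$qtuotu  (last char: 'u')
  sorted[8] = tuotusqrquur$q  (last char: 'q')
  sorted[9] = tusqrquur$qtuo  (last char: 'o')
  sorted[10] = uotusqrquur$qt  (last char: 't')
  sorted[11] = ur$qtuotusqrqu  (last char: 'u')
  sorted[12] = usqrquur$qtuot  (last char: 't')
  sorted[13] = uur$qtuotusqrq  (last char: 'q')
Last column: rus$ruquqotutq
Original string S is at sorted index 3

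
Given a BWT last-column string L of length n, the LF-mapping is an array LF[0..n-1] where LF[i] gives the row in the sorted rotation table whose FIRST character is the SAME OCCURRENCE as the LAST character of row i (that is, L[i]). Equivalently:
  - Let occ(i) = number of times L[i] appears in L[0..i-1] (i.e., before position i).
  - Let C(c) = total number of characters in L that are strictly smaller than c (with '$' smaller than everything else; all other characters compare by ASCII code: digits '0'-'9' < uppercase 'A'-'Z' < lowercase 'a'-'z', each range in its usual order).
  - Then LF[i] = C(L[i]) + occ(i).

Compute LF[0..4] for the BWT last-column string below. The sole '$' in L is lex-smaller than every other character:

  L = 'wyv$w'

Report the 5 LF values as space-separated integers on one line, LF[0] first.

Char counts: '$':1, 'v':1, 'w':2, 'y':1
C (first-col start): C('$')=0, C('v')=1, C('w')=2, C('y')=4
L[0]='w': occ=0, LF[0]=C('w')+0=2+0=2
L[1]='y': occ=0, LF[1]=C('y')+0=4+0=4
L[2]='v': occ=0, LF[2]=C('v')+0=1+0=1
L[3]='$': occ=0, LF[3]=C('$')+0=0+0=0
L[4]='w': occ=1, LF[4]=C('w')+1=2+1=3

Answer: 2 4 1 0 3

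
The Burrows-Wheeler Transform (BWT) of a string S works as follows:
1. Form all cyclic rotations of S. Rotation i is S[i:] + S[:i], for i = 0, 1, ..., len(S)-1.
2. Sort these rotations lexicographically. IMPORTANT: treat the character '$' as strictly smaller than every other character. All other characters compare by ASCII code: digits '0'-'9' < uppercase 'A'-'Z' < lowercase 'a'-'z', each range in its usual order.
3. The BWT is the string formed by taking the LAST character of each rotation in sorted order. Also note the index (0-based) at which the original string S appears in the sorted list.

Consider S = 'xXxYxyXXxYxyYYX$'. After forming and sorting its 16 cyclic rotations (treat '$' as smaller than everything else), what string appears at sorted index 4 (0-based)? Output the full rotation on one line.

All 16 rotations (rotation i = S[i:]+S[:i]):
  rot[0] = xXxYxyXXxYxyYYX$
  rot[1] = XxYxyXXxYxyYYX$x
  rot[2] = xYxyXXxYxyYYX$xX
  rot[3] = YxyXXxYxyYYX$xXx
  rot[4] = xyXXxYxyYYX$xXxY
  rot[5] = yXXxYxyYYX$xXxYx
  rot[6] = XXxYxyYYX$xXxYxy
  rot[7] = XxYxyYYX$xXxYxyX
  rot[8] = xYxyYYX$xXxYxyXX
  rot[9] = YxyYYX$xXxYxyXXx
  rot[10] = xyYYX$xXxYxyXXxY
  rot[11] = yYYX$xXxYxyXXxYx
  rot[12] = YYX$xXxYxyXXxYxy
  rot[13] = YX$xXxYxyXXxYxyY
  rot[14] = X$xXxYxyXXxYxyYY
  rot[15] = $xXxYxyXXxYxyYYX
Sorted (with $ < everything):
  sorted[0] = $xXxYxyXXxYxyYYX
  sorted[1] = X$xXxYxyXXxYxyYY
  sorted[2] = XXxYxyYYX$xXxYxy
  sorted[3] = XxYxyXXxYxyYYX$x
  sorted[4] = XxYxyYYX$xXxYxyX
  sorted[5] = YX$xXxYxyXXxYxyY
  sorted[6] = YYX$xXxYxyXXxYxy
  sorted[7] = YxyXXxYxyYYX$xXx
  sorted[8] = YxyYYX$xXxYxyXXx
  sorted[9] = xXxYxyXXxYxyYYX$
  sorted[10] = xYxyXXxYxyYYX$xX
  sorted[11] = xYxyYYX$xXxYxyXX
  sorted[12] = xyXXxYxyYYX$xXxY
  sorted[13] = xyYYX$xXxYxyXXxY
  sorted[14] = yXXxYxyYYX$xXxYx
  sorted[15] = yYYX$xXxYxyXXxYx
sorted[4] = XxYxyYYX$xXxYxyX

Answer: XxYxyYYX$xXxYxyX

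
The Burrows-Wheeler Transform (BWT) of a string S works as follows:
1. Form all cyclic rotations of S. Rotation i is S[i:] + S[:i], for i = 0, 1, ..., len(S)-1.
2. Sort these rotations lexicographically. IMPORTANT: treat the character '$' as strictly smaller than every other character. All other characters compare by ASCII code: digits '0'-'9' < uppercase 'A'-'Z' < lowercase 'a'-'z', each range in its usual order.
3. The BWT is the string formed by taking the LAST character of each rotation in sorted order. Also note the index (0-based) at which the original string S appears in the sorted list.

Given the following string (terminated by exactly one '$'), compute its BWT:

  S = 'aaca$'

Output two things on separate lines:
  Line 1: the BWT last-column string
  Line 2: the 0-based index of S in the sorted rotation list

All 5 rotations (rotation i = S[i:]+S[:i]):
  rot[0] = aaca$
  rot[1] = aca$a
  rot[2] = ca$aa
  rot[3] = a$aac
  rot[4] = $aaca
Sorted (with $ < everything):
  sorted[0] = $aaca  (last char: 'a')
  sorted[1] = a$aac  (last char: 'c')
  sorted[2] = aaca$  (last char: '$')
  sorted[3] = aca$a  (last char: 'a')
  sorted[4] = ca$aa  (last char: 'a')
Last column: ac$aa
Original string S is at sorted index 2

Answer: ac$aa
2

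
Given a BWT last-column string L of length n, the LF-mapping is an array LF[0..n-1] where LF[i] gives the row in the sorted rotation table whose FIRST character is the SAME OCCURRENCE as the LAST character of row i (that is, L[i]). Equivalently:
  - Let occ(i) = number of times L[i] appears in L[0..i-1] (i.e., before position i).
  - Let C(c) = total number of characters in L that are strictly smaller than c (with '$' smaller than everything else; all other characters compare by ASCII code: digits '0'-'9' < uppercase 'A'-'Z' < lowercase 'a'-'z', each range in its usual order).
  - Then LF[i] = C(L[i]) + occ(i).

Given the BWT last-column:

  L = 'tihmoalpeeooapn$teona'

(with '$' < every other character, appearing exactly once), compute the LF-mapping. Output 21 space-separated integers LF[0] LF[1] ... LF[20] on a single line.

Char counts: '$':1, 'a':3, 'e':3, 'h':1, 'i':1, 'l':1, 'm':1, 'n':2, 'o':4, 'p':2, 't':2
C (first-col start): C('$')=0, C('a')=1, C('e')=4, C('h')=7, C('i')=8, C('l')=9, C('m')=10, C('n')=11, C('o')=13, C('p')=17, C('t')=19
L[0]='t': occ=0, LF[0]=C('t')+0=19+0=19
L[1]='i': occ=0, LF[1]=C('i')+0=8+0=8
L[2]='h': occ=0, LF[2]=C('h')+0=7+0=7
L[3]='m': occ=0, LF[3]=C('m')+0=10+0=10
L[4]='o': occ=0, LF[4]=C('o')+0=13+0=13
L[5]='a': occ=0, LF[5]=C('a')+0=1+0=1
L[6]='l': occ=0, LF[6]=C('l')+0=9+0=9
L[7]='p': occ=0, LF[7]=C('p')+0=17+0=17
L[8]='e': occ=0, LF[8]=C('e')+0=4+0=4
L[9]='e': occ=1, LF[9]=C('e')+1=4+1=5
L[10]='o': occ=1, LF[10]=C('o')+1=13+1=14
L[11]='o': occ=2, LF[11]=C('o')+2=13+2=15
L[12]='a': occ=1, LF[12]=C('a')+1=1+1=2
L[13]='p': occ=1, LF[13]=C('p')+1=17+1=18
L[14]='n': occ=0, LF[14]=C('n')+0=11+0=11
L[15]='$': occ=0, LF[15]=C('$')+0=0+0=0
L[16]='t': occ=1, LF[16]=C('t')+1=19+1=20
L[17]='e': occ=2, LF[17]=C('e')+2=4+2=6
L[18]='o': occ=3, LF[18]=C('o')+3=13+3=16
L[19]='n': occ=1, LF[19]=C('n')+1=11+1=12
L[20]='a': occ=2, LF[20]=C('a')+2=1+2=3

Answer: 19 8 7 10 13 1 9 17 4 5 14 15 2 18 11 0 20 6 16 12 3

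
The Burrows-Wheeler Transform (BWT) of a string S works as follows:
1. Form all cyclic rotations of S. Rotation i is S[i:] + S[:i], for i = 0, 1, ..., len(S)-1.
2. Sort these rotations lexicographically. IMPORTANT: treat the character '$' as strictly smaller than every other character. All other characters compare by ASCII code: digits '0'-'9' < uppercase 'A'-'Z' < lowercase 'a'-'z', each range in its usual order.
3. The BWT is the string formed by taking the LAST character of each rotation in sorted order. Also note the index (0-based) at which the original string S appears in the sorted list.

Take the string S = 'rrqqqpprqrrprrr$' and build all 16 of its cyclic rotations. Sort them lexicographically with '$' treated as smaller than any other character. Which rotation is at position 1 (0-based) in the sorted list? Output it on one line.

Answer: pprqrrprrr$rrqqq

Derivation:
All 16 rotations (rotation i = S[i:]+S[:i]):
  rot[0] = rrqqqpprqrrprrr$
  rot[1] = rqqqpprqrrprrr$r
  rot[2] = qqqpprqrrprrr$rr
  rot[3] = qqpprqrrprrr$rrq
  rot[4] = qpprqrrprrr$rrqq
  rot[5] = pprqrrprrr$rrqqq
  rot[6] = prqrrprrr$rrqqqp
  rot[7] = rqrrprrr$rrqqqpp
  rot[8] = qrrprrr$rrqqqppr
  rot[9] = rrprrr$rrqqqpprq
  rot[10] = rprrr$rrqqqpprqr
  rot[11] = prrr$rrqqqpprqrr
  rot[12] = rrr$rrqqqpprqrrp
  rot[13] = rr$rrqqqpprqrrpr
  rot[14] = r$rrqqqpprqrrprr
  rot[15] = $rrqqqpprqrrprrr
Sorted (with $ < everything):
  sorted[0] = $rrqqqpprqrrprrr
  sorted[1] = pprqrrprrr$rrqqq
  sorted[2] = prqrrprrr$rrqqqp
  sorted[3] = prrr$rrqqqpprqrr
  sorted[4] = qpprqrrprrr$rrqq
  sorted[5] = qqpprqrrprrr$rrq
  sorted[6] = qqqpprqrrprrr$rr
  sorted[7] = qrrprrr$rrqqqppr
  sorted[8] = r$rrqqqpprqrrprr
  sorted[9] = rprrr$rrqqqpprqr
  sorted[10] = rqqqpprqrrprrr$r
  sorted[11] = rqrrprrr$rrqqqpp
  sorted[12] = rr$rrqqqpprqrrpr
  sorted[13] = rrprrr$rrqqqpprq
  sorted[14] = rrqqqpprqrrprrr$
  sorted[15] = rrr$rrqqqpprqrrp
sorted[1] = pprqrrprrr$rrqqq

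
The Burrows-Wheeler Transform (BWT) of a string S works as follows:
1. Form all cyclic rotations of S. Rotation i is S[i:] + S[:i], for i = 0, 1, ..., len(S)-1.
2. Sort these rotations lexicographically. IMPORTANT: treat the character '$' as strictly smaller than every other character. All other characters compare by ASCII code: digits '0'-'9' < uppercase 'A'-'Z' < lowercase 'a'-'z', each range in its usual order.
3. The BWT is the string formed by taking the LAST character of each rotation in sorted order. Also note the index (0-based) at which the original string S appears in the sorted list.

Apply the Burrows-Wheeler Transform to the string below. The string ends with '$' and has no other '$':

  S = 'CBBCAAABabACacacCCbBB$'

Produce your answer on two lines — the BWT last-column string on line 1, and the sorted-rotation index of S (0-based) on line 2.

All 22 rotations (rotation i = S[i:]+S[:i]):
  rot[0] = CBBCAAABabACacacCCbBB$
  rot[1] = BBCAAABabACacacCCbBB$C
  rot[2] = BCAAABabACacacCCbBB$CB
  rot[3] = CAAABabACacacCCbBB$CBB
  rot[4] = AAABabACacacCCbBB$CBBC
  rot[5] = AABabACacacCCbBB$CBBCA
  rot[6] = ABabACacacCCbBB$CBBCAA
  rot[7] = BabACacacCCbBB$CBBCAAA
  rot[8] = abACacacCCbBB$CBBCAAAB
  rot[9] = bACacacCCbBB$CBBCAAABa
  rot[10] = ACacacCCbBB$CBBCAAABab
  rot[11] = CacacCCbBB$CBBCAAABabA
  rot[12] = acacCCbBB$CBBCAAABabAC
  rot[13] = cacCCbBB$CBBCAAABabACa
  rot[14] = acCCbBB$CBBCAAABabACac
  rot[15] = cCCbBB$CBBCAAABabACaca
  rot[16] = CCbBB$CBBCAAABabACacac
  rot[17] = CbBB$CBBCAAABabACacacC
  rot[18] = bBB$CBBCAAABabACacacCC
  rot[19] = BB$CBBCAAABabACacacCCb
  rot[20] = B$CBBCAAABabACacacCCbB
  rot[21] = $CBBCAAABabACacacCCbBB
Sorted (with $ < everything):
  sorted[0] = $CBBCAAABabACacacCCbBB  (last char: 'B')
  sorted[1] = AAABabACacacCCbBB$CBBC  (last char: 'C')
  sorted[2] = AABabACacacCCbBB$CBBCA  (last char: 'A')
  sorted[3] = ABabACacacCCbBB$CBBCAA  (last char: 'A')
  sorted[4] = ACacacCCbBB$CBBCAAABab  (last char: 'b')
  sorted[5] = B$CBBCAAABabACacacCCbB  (last char: 'B')
  sorted[6] = BB$CBBCAAABabACacacCCb  (last char: 'b')
  sorted[7] = BBCAAABabACacacCCbBB$C  (last char: 'C')
  sorted[8] = BCAAABabACacacCCbBB$CB  (last char: 'B')
  sorted[9] = BabACacacCCbBB$CBBCAAA  (last char: 'A')
  sorted[10] = CAAABabACacacCCbBB$CBB  (last char: 'B')
  sorted[11] = CBBCAAABabACacacCCbBB$  (last char: '$')
  sorted[12] = CCbBB$CBBCAAABabACacac  (last char: 'c')
  sorted[13] = CacacCCbBB$CBBCAAABabA  (last char: 'A')
  sorted[14] = CbBB$CBBCAAABabACacacC  (last char: 'C')
  sorted[15] = abACacacCCbBB$CBBCAAAB  (last char: 'B')
  sorted[16] = acCCbBB$CBBCAAABabACac  (last char: 'c')
  sorted[17] = acacCCbBB$CBBCAAABabAC  (last char: 'C')
  sorted[18] = bACacacCCbBB$CBBCAAABa  (last char: 'a')
  sorted[19] = bBB$CBBCAAABabACacacCC  (last char: 'C')
  sorted[20] = cCCbBB$CBBCAAABabACaca  (last char: 'a')
  sorted[21] = cacCCbBB$CBBCAAABabACa  (last char: 'a')
Last column: BCAAbBbCBAB$cACBcCaCaa
Original string S is at sorted index 11

Answer: BCAAbBbCBAB$cACBcCaCaa
11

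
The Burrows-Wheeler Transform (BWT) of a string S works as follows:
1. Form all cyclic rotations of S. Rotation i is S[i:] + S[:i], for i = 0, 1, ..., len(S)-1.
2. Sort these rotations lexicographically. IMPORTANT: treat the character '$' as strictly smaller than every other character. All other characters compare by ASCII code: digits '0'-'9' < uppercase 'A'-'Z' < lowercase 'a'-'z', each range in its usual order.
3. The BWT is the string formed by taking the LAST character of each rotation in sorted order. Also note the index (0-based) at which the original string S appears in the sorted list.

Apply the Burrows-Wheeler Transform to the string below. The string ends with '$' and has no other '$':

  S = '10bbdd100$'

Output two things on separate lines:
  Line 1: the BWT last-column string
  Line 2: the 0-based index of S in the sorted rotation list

All 10 rotations (rotation i = S[i:]+S[:i]):
  rot[0] = 10bbdd100$
  rot[1] = 0bbdd100$1
  rot[2] = bbdd100$10
  rot[3] = bdd100$10b
  rot[4] = dd100$10bb
  rot[5] = d100$10bbd
  rot[6] = 100$10bbdd
  rot[7] = 00$10bbdd1
  rot[8] = 0$10bbdd10
  rot[9] = $10bbdd100
Sorted (with $ < everything):
  sorted[0] = $10bbdd100  (last char: '0')
  sorted[1] = 0$10bbdd10  (last char: '0')
  sorted[2] = 00$10bbdd1  (last char: '1')
  sorted[3] = 0bbdd100$1  (last char: '1')
  sorted[4] = 100$10bbdd  (last char: 'd')
  sorted[5] = 10bbdd100$  (last char: '$')
  sorted[6] = bbdd100$10  (last char: '0')
  sorted[7] = bdd100$10b  (last char: 'b')
  sorted[8] = d100$10bbd  (last char: 'd')
  sorted[9] = dd100$10bb  (last char: 'b')
Last column: 0011d$0bdb
Original string S is at sorted index 5

Answer: 0011d$0bdb
5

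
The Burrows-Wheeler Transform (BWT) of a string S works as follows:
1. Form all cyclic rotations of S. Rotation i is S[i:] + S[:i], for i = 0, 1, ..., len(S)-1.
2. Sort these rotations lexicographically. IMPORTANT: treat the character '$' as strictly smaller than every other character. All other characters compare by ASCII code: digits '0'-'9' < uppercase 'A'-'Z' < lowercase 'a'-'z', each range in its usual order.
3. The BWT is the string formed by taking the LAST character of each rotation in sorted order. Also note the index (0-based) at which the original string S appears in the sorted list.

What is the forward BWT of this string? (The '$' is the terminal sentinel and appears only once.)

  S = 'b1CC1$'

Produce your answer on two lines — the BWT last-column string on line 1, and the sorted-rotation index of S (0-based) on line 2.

Answer: 1CbC1$
5

Derivation:
All 6 rotations (rotation i = S[i:]+S[:i]):
  rot[0] = b1CC1$
  rot[1] = 1CC1$b
  rot[2] = CC1$b1
  rot[3] = C1$b1C
  rot[4] = 1$b1CC
  rot[5] = $b1CC1
Sorted (with $ < everything):
  sorted[0] = $b1CC1  (last char: '1')
  sorted[1] = 1$b1CC  (last char: 'C')
  sorted[2] = 1CC1$b  (last char: 'b')
  sorted[3] = C1$b1C  (last char: 'C')
  sorted[4] = CC1$b1  (last char: '1')
  sorted[5] = b1CC1$  (last char: '$')
Last column: 1CbC1$
Original string S is at sorted index 5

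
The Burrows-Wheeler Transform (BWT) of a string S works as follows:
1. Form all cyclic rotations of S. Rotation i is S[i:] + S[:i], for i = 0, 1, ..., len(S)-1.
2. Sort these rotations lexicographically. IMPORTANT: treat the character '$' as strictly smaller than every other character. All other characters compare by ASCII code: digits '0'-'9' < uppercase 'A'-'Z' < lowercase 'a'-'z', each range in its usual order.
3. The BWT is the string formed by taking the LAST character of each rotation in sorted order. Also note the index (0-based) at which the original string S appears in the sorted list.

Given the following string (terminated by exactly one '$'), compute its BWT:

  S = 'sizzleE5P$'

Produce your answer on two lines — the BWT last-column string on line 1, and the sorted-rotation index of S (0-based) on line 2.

Answer: PEe5lsz$zi
7

Derivation:
All 10 rotations (rotation i = S[i:]+S[:i]):
  rot[0] = sizzleE5P$
  rot[1] = izzleE5P$s
  rot[2] = zzleE5P$si
  rot[3] = zleE5P$siz
  rot[4] = leE5P$sizz
  rot[5] = eE5P$sizzl
  rot[6] = E5P$sizzle
  rot[7] = 5P$sizzleE
  rot[8] = P$sizzleE5
  rot[9] = $sizzleE5P
Sorted (with $ < everything):
  sorted[0] = $sizzleE5P  (last char: 'P')
  sorted[1] = 5P$sizzleE  (last char: 'E')
  sorted[2] = E5P$sizzle  (last char: 'e')
  sorted[3] = P$sizzleE5  (last char: '5')
  sorted[4] = eE5P$sizzl  (last char: 'l')
  sorted[5] = izzleE5P$s  (last char: 's')
  sorted[6] = leE5P$sizz  (last char: 'z')
  sorted[7] = sizzleE5P$  (last char: '$')
  sorted[8] = zleE5P$siz  (last char: 'z')
  sorted[9] = zzleE5P$si  (last char: 'i')
Last column: PEe5lsz$zi
Original string S is at sorted index 7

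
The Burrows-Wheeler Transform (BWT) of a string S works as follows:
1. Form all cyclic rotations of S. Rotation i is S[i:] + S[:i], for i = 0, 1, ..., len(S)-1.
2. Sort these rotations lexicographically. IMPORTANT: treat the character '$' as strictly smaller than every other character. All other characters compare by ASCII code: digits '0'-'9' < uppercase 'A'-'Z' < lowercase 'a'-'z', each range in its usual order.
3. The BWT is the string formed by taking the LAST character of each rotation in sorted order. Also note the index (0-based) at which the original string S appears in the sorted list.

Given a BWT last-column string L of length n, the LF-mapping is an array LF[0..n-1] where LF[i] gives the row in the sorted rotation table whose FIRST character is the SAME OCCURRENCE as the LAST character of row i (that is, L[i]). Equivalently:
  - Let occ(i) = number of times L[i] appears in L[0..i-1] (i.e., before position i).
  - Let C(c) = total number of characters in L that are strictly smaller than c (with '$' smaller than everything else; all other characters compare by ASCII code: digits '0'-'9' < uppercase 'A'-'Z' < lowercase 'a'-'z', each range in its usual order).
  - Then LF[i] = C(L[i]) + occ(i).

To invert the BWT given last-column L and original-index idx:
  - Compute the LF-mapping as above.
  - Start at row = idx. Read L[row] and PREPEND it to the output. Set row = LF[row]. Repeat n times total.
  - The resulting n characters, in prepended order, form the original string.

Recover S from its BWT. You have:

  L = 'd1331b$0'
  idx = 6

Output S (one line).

Answer: b31310d$

Derivation:
LF mapping: 7 2 4 5 3 6 0 1
Walk LF starting at row 6, prepending L[row]:
  step 1: row=6, L[6]='$', prepend. Next row=LF[6]=0
  step 2: row=0, L[0]='d', prepend. Next row=LF[0]=7
  step 3: row=7, L[7]='0', prepend. Next row=LF[7]=1
  step 4: row=1, L[1]='1', prepend. Next row=LF[1]=2
  step 5: row=2, L[2]='3', prepend. Next row=LF[2]=4
  step 6: row=4, L[4]='1', prepend. Next row=LF[4]=3
  step 7: row=3, L[3]='3', prepend. Next row=LF[3]=5
  step 8: row=5, L[5]='b', prepend. Next row=LF[5]=6
Reversed output: b31310d$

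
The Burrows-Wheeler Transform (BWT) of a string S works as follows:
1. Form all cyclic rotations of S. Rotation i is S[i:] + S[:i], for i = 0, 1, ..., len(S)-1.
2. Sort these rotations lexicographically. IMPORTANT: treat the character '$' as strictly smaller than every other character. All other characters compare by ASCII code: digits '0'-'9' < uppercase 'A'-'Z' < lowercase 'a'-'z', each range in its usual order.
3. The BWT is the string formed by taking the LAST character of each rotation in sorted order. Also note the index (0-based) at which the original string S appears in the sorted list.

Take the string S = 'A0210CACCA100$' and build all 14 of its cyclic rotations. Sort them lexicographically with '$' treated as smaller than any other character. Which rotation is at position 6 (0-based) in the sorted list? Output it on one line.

All 14 rotations (rotation i = S[i:]+S[:i]):
  rot[0] = A0210CACCA100$
  rot[1] = 0210CACCA100$A
  rot[2] = 210CACCA100$A0
  rot[3] = 10CACCA100$A02
  rot[4] = 0CACCA100$A021
  rot[5] = CACCA100$A0210
  rot[6] = ACCA100$A0210C
  rot[7] = CCA100$A0210CA
  rot[8] = CA100$A0210CAC
  rot[9] = A100$A0210CACC
  rot[10] = 100$A0210CACCA
  rot[11] = 00$A0210CACCA1
  rot[12] = 0$A0210CACCA10
  rot[13] = $A0210CACCA100
Sorted (with $ < everything):
  sorted[0] = $A0210CACCA100
  sorted[1] = 0$A0210CACCA10
  sorted[2] = 00$A0210CACCA1
  sorted[3] = 0210CACCA100$A
  sorted[4] = 0CACCA100$A021
  sorted[5] = 100$A0210CACCA
  sorted[6] = 10CACCA100$A02
  sorted[7] = 210CACCA100$A0
  sorted[8] = A0210CACCA100$
  sorted[9] = A100$A0210CACC
  sorted[10] = ACCA100$A0210C
  sorted[11] = CA100$A0210CAC
  sorted[12] = CACCA100$A0210
  sorted[13] = CCA100$A0210CA
sorted[6] = 10CACCA100$A02

Answer: 10CACCA100$A02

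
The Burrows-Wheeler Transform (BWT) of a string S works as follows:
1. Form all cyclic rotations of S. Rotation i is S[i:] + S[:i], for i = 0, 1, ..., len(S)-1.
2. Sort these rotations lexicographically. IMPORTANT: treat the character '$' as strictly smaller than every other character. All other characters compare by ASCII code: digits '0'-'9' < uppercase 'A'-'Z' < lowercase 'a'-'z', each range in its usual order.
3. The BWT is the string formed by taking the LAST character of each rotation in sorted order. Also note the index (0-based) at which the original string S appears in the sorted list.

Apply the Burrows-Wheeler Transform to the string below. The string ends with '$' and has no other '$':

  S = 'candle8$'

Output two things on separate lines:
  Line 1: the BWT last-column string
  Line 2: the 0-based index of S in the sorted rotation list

All 8 rotations (rotation i = S[i:]+S[:i]):
  rot[0] = candle8$
  rot[1] = andle8$c
  rot[2] = ndle8$ca
  rot[3] = dle8$can
  rot[4] = le8$cand
  rot[5] = e8$candl
  rot[6] = 8$candle
  rot[7] = $candle8
Sorted (with $ < everything):
  sorted[0] = $candle8  (last char: '8')
  sorted[1] = 8$candle  (last char: 'e')
  sorted[2] = andle8$c  (last char: 'c')
  sorted[3] = candle8$  (last char: '$')
  sorted[4] = dle8$can  (last char: 'n')
  sorted[5] = e8$candl  (last char: 'l')
  sorted[6] = le8$cand  (last char: 'd')
  sorted[7] = ndle8$ca  (last char: 'a')
Last column: 8ec$nlda
Original string S is at sorted index 3

Answer: 8ec$nlda
3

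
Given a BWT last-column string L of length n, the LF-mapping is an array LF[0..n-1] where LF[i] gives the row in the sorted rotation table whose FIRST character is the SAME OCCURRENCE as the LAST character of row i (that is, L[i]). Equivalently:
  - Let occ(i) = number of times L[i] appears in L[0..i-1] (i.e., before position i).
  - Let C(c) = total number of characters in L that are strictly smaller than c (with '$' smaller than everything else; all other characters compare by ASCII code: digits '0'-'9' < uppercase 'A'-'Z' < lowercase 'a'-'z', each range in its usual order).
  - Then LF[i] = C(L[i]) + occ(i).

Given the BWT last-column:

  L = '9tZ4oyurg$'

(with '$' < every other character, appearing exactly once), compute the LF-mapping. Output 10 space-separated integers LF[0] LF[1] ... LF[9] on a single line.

Answer: 2 7 3 1 5 9 8 6 4 0

Derivation:
Char counts: '$':1, '4':1, '9':1, 'Z':1, 'g':1, 'o':1, 'r':1, 't':1, 'u':1, 'y':1
C (first-col start): C('$')=0, C('4')=1, C('9')=2, C('Z')=3, C('g')=4, C('o')=5, C('r')=6, C('t')=7, C('u')=8, C('y')=9
L[0]='9': occ=0, LF[0]=C('9')+0=2+0=2
L[1]='t': occ=0, LF[1]=C('t')+0=7+0=7
L[2]='Z': occ=0, LF[2]=C('Z')+0=3+0=3
L[3]='4': occ=0, LF[3]=C('4')+0=1+0=1
L[4]='o': occ=0, LF[4]=C('o')+0=5+0=5
L[5]='y': occ=0, LF[5]=C('y')+0=9+0=9
L[6]='u': occ=0, LF[6]=C('u')+0=8+0=8
L[7]='r': occ=0, LF[7]=C('r')+0=6+0=6
L[8]='g': occ=0, LF[8]=C('g')+0=4+0=4
L[9]='$': occ=0, LF[9]=C('$')+0=0+0=0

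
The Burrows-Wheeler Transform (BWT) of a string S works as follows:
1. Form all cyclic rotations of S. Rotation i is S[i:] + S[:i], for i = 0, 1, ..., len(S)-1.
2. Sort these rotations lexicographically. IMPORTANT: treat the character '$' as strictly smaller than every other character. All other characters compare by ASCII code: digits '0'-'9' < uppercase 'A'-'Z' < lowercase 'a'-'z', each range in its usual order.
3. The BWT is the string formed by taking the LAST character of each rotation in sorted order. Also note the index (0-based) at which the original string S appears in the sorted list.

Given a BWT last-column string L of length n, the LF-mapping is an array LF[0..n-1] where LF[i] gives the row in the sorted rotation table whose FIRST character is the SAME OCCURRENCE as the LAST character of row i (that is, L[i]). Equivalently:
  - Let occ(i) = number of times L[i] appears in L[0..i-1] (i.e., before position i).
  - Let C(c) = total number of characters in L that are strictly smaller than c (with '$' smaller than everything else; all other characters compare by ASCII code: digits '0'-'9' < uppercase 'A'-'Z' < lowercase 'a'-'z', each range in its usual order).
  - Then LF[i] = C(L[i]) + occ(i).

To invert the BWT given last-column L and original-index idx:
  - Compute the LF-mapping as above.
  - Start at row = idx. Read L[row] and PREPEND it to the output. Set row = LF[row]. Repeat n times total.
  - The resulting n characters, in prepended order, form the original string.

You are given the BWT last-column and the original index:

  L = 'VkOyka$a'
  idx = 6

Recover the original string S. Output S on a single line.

LF mapping: 2 5 1 7 6 3 0 4
Walk LF starting at row 6, prepending L[row]:
  step 1: row=6, L[6]='$', prepend. Next row=LF[6]=0
  step 2: row=0, L[0]='V', prepend. Next row=LF[0]=2
  step 3: row=2, L[2]='O', prepend. Next row=LF[2]=1
  step 4: row=1, L[1]='k', prepend. Next row=LF[1]=5
  step 5: row=5, L[5]='a', prepend. Next row=LF[5]=3
  step 6: row=3, L[3]='y', prepend. Next row=LF[3]=7
  step 7: row=7, L[7]='a', prepend. Next row=LF[7]=4
  step 8: row=4, L[4]='k', prepend. Next row=LF[4]=6
Reversed output: kayakOV$

Answer: kayakOV$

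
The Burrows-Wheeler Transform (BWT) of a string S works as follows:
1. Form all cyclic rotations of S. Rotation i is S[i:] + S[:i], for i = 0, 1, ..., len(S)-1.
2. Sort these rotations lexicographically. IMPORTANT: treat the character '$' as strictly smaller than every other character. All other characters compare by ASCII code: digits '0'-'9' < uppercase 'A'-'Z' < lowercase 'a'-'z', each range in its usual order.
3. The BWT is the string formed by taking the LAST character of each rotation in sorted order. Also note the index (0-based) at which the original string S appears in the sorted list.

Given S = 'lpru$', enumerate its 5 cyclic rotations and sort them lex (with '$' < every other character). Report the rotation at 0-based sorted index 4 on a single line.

Answer: u$lpr

Derivation:
All 5 rotations (rotation i = S[i:]+S[:i]):
  rot[0] = lpru$
  rot[1] = pru$l
  rot[2] = ru$lp
  rot[3] = u$lpr
  rot[4] = $lpru
Sorted (with $ < everything):
  sorted[0] = $lpru
  sorted[1] = lpru$
  sorted[2] = pru$l
  sorted[3] = ru$lp
  sorted[4] = u$lpr
sorted[4] = u$lpr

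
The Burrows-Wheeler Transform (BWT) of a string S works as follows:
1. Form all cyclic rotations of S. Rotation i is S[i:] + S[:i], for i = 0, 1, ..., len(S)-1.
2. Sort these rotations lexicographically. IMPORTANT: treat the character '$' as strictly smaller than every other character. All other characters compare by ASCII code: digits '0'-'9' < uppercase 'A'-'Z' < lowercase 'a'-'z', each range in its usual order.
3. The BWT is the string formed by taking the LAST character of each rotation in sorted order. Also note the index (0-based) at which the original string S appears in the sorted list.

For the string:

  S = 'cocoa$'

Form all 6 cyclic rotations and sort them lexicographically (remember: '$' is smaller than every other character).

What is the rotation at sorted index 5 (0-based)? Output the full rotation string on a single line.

Answer: ocoa$c

Derivation:
All 6 rotations (rotation i = S[i:]+S[:i]):
  rot[0] = cocoa$
  rot[1] = ocoa$c
  rot[2] = coa$co
  rot[3] = oa$coc
  rot[4] = a$coco
  rot[5] = $cocoa
Sorted (with $ < everything):
  sorted[0] = $cocoa
  sorted[1] = a$coco
  sorted[2] = coa$co
  sorted[3] = cocoa$
  sorted[4] = oa$coc
  sorted[5] = ocoa$c
sorted[5] = ocoa$c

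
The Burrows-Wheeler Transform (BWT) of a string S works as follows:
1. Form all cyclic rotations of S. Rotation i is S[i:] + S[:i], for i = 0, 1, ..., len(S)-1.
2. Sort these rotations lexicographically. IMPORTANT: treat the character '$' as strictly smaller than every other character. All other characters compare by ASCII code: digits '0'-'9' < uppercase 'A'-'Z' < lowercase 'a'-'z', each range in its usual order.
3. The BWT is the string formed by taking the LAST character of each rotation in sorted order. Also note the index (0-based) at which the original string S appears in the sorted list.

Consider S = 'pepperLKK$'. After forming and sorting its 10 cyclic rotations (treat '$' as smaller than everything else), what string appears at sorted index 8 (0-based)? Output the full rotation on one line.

All 10 rotations (rotation i = S[i:]+S[:i]):
  rot[0] = pepperLKK$
  rot[1] = epperLKK$p
  rot[2] = pperLKK$pe
  rot[3] = perLKK$pep
  rot[4] = erLKK$pepp
  rot[5] = rLKK$peppe
  rot[6] = LKK$pepper
  rot[7] = KK$pepperL
  rot[8] = K$pepperLK
  rot[9] = $pepperLKK
Sorted (with $ < everything):
  sorted[0] = $pepperLKK
  sorted[1] = K$pepperLK
  sorted[2] = KK$pepperL
  sorted[3] = LKK$pepper
  sorted[4] = epperLKK$p
  sorted[5] = erLKK$pepp
  sorted[6] = pepperLKK$
  sorted[7] = perLKK$pep
  sorted[8] = pperLKK$pe
  sorted[9] = rLKK$peppe
sorted[8] = pperLKK$pe

Answer: pperLKK$pe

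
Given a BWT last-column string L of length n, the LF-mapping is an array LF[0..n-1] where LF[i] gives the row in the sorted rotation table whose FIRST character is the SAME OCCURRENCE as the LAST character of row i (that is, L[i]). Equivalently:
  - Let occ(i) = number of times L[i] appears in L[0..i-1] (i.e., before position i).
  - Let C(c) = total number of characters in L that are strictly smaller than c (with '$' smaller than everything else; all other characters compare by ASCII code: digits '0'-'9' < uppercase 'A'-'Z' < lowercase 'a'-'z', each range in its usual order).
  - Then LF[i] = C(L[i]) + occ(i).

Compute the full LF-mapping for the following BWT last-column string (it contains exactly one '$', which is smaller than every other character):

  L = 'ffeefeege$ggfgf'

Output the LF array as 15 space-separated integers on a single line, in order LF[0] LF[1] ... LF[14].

Answer: 6 7 1 2 8 3 4 11 5 0 12 13 9 14 10

Derivation:
Char counts: '$':1, 'e':5, 'f':5, 'g':4
C (first-col start): C('$')=0, C('e')=1, C('f')=6, C('g')=11
L[0]='f': occ=0, LF[0]=C('f')+0=6+0=6
L[1]='f': occ=1, LF[1]=C('f')+1=6+1=7
L[2]='e': occ=0, LF[2]=C('e')+0=1+0=1
L[3]='e': occ=1, LF[3]=C('e')+1=1+1=2
L[4]='f': occ=2, LF[4]=C('f')+2=6+2=8
L[5]='e': occ=2, LF[5]=C('e')+2=1+2=3
L[6]='e': occ=3, LF[6]=C('e')+3=1+3=4
L[7]='g': occ=0, LF[7]=C('g')+0=11+0=11
L[8]='e': occ=4, LF[8]=C('e')+4=1+4=5
L[9]='$': occ=0, LF[9]=C('$')+0=0+0=0
L[10]='g': occ=1, LF[10]=C('g')+1=11+1=12
L[11]='g': occ=2, LF[11]=C('g')+2=11+2=13
L[12]='f': occ=3, LF[12]=C('f')+3=6+3=9
L[13]='g': occ=3, LF[13]=C('g')+3=11+3=14
L[14]='f': occ=4, LF[14]=C('f')+4=6+4=10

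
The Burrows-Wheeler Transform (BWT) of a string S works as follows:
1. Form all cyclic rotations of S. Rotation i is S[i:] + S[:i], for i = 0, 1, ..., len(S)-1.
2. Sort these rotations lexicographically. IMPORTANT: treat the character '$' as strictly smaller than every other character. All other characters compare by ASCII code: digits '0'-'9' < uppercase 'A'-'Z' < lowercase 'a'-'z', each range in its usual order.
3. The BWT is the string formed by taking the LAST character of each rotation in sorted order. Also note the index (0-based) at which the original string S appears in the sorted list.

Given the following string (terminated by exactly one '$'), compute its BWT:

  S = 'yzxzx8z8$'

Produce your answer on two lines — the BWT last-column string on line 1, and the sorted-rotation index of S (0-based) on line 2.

All 9 rotations (rotation i = S[i:]+S[:i]):
  rot[0] = yzxzx8z8$
  rot[1] = zxzx8z8$y
  rot[2] = xzx8z8$yz
  rot[3] = zx8z8$yzx
  rot[4] = x8z8$yzxz
  rot[5] = 8z8$yzxzx
  rot[6] = z8$yzxzx8
  rot[7] = 8$yzxzx8z
  rot[8] = $yzxzx8z8
Sorted (with $ < everything):
  sorted[0] = $yzxzx8z8  (last char: '8')
  sorted[1] = 8$yzxzx8z  (last char: 'z')
  sorted[2] = 8z8$yzxzx  (last char: 'x')
  sorted[3] = x8z8$yzxz  (last char: 'z')
  sorted[4] = xzx8z8$yz  (last char: 'z')
  sorted[5] = yzxzx8z8$  (last char: '$')
  sorted[6] = z8$yzxzx8  (last char: '8')
  sorted[7] = zx8z8$yzx  (last char: 'x')
  sorted[8] = zxzx8z8$y  (last char: 'y')
Last column: 8zxzz$8xy
Original string S is at sorted index 5

Answer: 8zxzz$8xy
5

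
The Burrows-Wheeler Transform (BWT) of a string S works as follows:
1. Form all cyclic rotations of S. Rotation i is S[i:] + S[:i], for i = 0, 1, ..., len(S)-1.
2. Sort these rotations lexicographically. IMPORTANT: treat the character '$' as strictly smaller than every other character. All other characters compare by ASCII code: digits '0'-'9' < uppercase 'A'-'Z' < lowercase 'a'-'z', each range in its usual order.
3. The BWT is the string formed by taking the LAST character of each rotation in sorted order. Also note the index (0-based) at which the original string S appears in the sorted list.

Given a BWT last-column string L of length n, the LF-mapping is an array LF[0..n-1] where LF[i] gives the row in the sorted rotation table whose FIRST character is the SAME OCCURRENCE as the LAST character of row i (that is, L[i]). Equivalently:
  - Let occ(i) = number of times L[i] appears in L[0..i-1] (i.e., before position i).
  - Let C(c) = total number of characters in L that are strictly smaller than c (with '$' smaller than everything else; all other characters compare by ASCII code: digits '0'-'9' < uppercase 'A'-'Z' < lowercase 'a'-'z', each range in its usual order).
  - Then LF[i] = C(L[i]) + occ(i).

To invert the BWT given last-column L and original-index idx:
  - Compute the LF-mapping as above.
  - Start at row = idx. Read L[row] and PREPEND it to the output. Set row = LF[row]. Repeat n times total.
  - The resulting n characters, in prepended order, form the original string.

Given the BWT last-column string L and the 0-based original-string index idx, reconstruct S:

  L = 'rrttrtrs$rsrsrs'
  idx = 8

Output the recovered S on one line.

LF mapping: 1 2 12 13 3 14 4 8 0 5 9 6 10 7 11
Walk LF starting at row 8, prepending L[row]:
  step 1: row=8, L[8]='$', prepend. Next row=LF[8]=0
  step 2: row=0, L[0]='r', prepend. Next row=LF[0]=1
  step 3: row=1, L[1]='r', prepend. Next row=LF[1]=2
  step 4: row=2, L[2]='t', prepend. Next row=LF[2]=12
  step 5: row=12, L[12]='s', prepend. Next row=LF[12]=10
  step 6: row=10, L[10]='s', prepend. Next row=LF[10]=9
  step 7: row=9, L[9]='r', prepend. Next row=LF[9]=5
  step 8: row=5, L[5]='t', prepend. Next row=LF[5]=14
  step 9: row=14, L[14]='s', prepend. Next row=LF[14]=11
  step 10: row=11, L[11]='r', prepend. Next row=LF[11]=6
  step 11: row=6, L[6]='r', prepend. Next row=LF[6]=4
  step 12: row=4, L[4]='r', prepend. Next row=LF[4]=3
  step 13: row=3, L[3]='t', prepend. Next row=LF[3]=13
  step 14: row=13, L[13]='r', prepend. Next row=LF[13]=7
  step 15: row=7, L[7]='s', prepend. Next row=LF[7]=8
Reversed output: srtrrrstrsstrr$

Answer: srtrrrstrsstrr$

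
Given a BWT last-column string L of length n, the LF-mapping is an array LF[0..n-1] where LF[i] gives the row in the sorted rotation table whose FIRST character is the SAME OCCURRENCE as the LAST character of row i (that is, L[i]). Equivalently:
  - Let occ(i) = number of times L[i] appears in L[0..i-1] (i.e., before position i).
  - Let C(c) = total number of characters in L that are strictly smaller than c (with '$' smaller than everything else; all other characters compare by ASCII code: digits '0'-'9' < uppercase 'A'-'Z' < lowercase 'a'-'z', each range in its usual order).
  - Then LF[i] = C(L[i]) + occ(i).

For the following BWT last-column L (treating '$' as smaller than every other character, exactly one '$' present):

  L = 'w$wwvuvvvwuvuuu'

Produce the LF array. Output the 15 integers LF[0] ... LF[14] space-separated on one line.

Char counts: '$':1, 'u':5, 'v':5, 'w':4
C (first-col start): C('$')=0, C('u')=1, C('v')=6, C('w')=11
L[0]='w': occ=0, LF[0]=C('w')+0=11+0=11
L[1]='$': occ=0, LF[1]=C('$')+0=0+0=0
L[2]='w': occ=1, LF[2]=C('w')+1=11+1=12
L[3]='w': occ=2, LF[3]=C('w')+2=11+2=13
L[4]='v': occ=0, LF[4]=C('v')+0=6+0=6
L[5]='u': occ=0, LF[5]=C('u')+0=1+0=1
L[6]='v': occ=1, LF[6]=C('v')+1=6+1=7
L[7]='v': occ=2, LF[7]=C('v')+2=6+2=8
L[8]='v': occ=3, LF[8]=C('v')+3=6+3=9
L[9]='w': occ=3, LF[9]=C('w')+3=11+3=14
L[10]='u': occ=1, LF[10]=C('u')+1=1+1=2
L[11]='v': occ=4, LF[11]=C('v')+4=6+4=10
L[12]='u': occ=2, LF[12]=C('u')+2=1+2=3
L[13]='u': occ=3, LF[13]=C('u')+3=1+3=4
L[14]='u': occ=4, LF[14]=C('u')+4=1+4=5

Answer: 11 0 12 13 6 1 7 8 9 14 2 10 3 4 5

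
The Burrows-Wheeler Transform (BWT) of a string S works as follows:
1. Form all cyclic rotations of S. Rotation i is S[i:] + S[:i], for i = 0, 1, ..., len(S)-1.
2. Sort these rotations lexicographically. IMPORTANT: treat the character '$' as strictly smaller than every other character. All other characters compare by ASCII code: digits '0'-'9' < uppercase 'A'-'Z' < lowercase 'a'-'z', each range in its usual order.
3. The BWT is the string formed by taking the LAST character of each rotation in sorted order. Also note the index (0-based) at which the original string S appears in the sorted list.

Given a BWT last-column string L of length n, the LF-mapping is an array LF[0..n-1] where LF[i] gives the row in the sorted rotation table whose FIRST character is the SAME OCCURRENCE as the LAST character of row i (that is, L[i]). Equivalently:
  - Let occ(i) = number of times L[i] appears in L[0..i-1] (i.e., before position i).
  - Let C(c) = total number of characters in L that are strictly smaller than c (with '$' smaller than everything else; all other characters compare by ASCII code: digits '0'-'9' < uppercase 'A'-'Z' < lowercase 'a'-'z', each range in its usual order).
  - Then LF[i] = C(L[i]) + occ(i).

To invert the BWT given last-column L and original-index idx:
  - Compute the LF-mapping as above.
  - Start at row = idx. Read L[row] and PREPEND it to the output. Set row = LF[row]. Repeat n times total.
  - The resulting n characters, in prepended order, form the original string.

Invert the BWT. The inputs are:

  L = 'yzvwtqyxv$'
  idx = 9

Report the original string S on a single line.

LF mapping: 7 9 3 5 2 1 8 6 4 0
Walk LF starting at row 9, prepending L[row]:
  step 1: row=9, L[9]='$', prepend. Next row=LF[9]=0
  step 2: row=0, L[0]='y', prepend. Next row=LF[0]=7
  step 3: row=7, L[7]='x', prepend. Next row=LF[7]=6
  step 4: row=6, L[6]='y', prepend. Next row=LF[6]=8
  step 5: row=8, L[8]='v', prepend. Next row=LF[8]=4
  step 6: row=4, L[4]='t', prepend. Next row=LF[4]=2
  step 7: row=2, L[2]='v', prepend. Next row=LF[2]=3
  step 8: row=3, L[3]='w', prepend. Next row=LF[3]=5
  step 9: row=5, L[5]='q', prepend. Next row=LF[5]=1
  step 10: row=1, L[1]='z', prepend. Next row=LF[1]=9
Reversed output: zqwvtvyxy$

Answer: zqwvtvyxy$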